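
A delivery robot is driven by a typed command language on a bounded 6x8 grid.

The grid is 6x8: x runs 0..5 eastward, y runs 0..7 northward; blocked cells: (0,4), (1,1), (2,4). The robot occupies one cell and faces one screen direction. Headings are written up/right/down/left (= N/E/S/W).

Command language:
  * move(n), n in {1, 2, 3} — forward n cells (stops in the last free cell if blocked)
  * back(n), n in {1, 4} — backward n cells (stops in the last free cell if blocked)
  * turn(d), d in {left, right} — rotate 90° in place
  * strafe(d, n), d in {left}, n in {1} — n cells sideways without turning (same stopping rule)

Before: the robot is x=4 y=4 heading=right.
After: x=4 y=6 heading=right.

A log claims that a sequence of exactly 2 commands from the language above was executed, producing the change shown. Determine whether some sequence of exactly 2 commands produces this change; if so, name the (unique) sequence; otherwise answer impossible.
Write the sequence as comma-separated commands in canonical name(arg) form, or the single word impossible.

key: heading stays E — no command in the sequence turns
start: x=4 y=4 heading=right
[1] after strafe(left, 1): x=4 y=5 heading=right
[2] after strafe(left, 1): x=4 y=6 heading=right
no rival 2-sequence matches.

strafe(left, 1), strafe(left, 1)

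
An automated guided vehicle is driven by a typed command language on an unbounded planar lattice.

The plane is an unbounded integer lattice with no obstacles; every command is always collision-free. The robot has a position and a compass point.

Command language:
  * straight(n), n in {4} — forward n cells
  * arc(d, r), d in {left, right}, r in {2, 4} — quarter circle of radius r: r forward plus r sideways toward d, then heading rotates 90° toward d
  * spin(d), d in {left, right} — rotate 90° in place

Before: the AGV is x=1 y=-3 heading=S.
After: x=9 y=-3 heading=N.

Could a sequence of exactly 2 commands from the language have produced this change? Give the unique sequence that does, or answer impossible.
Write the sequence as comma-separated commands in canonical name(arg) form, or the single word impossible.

arc(left, 4), arc(left, 4)

key: position moved to (9,-3) AND the heading swung to N — translation plus rotation needed
initial: x=1 y=-3 heading=S
t=1 arc(left, 4) ⇒ x=5 y=-7 heading=E
t=2 arc(left, 4) ⇒ x=9 y=-3 heading=N
uniquely the one of 49 2-step routes that fits.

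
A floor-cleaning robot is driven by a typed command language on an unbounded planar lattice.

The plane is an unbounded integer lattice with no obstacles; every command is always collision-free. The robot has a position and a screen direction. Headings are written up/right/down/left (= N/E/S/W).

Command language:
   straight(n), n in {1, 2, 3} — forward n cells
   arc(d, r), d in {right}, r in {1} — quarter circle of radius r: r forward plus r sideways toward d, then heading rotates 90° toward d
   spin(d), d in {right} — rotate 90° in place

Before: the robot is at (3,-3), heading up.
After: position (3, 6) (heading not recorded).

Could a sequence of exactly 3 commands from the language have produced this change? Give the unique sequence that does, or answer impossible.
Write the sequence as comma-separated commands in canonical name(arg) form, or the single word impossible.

straight(3), straight(3), straight(3)

t0: at (3,-3), heading up
1. straight(3) → at (3,0), heading up
2. straight(3) → at (3,3), heading up
3. straight(3) → at (3,6), heading up
all 125 alternatives checked — unique.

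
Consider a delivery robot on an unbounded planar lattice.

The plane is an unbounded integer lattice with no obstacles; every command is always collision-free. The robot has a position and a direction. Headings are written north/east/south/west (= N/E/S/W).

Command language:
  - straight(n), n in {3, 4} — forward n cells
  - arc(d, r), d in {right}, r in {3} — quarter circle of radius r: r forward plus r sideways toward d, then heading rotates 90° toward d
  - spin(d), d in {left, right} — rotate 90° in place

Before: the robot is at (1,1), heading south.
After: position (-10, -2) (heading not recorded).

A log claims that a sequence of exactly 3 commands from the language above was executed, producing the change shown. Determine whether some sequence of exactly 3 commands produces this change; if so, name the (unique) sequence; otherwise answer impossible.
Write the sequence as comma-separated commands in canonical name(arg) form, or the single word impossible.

key: order matters: swapping arc(right, 3) and straight(4) lands elsewhere
t0: at (1,1), heading south
1. arc(right, 3) → at (-2,-2), heading west
2. straight(4) → at (-6,-2), heading west
3. straight(4) → at (-10,-2), heading west
no other 3-command option fits: unique.

arc(right, 3), straight(4), straight(4)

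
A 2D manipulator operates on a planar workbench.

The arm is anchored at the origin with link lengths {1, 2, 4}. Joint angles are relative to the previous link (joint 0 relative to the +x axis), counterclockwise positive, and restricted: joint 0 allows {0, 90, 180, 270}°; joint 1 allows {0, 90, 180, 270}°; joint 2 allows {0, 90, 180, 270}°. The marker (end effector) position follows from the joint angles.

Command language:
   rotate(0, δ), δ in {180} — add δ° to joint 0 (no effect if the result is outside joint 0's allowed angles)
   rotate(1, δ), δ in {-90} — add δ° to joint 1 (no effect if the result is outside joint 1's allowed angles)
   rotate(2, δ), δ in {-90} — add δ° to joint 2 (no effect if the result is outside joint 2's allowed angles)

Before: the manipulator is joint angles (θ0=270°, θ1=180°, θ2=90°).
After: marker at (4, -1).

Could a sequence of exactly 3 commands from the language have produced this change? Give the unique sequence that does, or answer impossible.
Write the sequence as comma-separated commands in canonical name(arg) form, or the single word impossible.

rotate(0, 180), rotate(0, 180), rotate(0, 180)

initial: joint angles (θ0=270°, θ1=180°, θ2=90°)
step 1 (rotate(0, 180)): joint angles (θ0=90°, θ1=180°, θ2=90°)
step 2 (rotate(0, 180)): joint angles (θ0=270°, θ1=180°, θ2=90°)
step 3 (rotate(0, 180)): joint angles (θ0=90°, θ1=180°, θ2=90°)
no other 3-command option fits: unique.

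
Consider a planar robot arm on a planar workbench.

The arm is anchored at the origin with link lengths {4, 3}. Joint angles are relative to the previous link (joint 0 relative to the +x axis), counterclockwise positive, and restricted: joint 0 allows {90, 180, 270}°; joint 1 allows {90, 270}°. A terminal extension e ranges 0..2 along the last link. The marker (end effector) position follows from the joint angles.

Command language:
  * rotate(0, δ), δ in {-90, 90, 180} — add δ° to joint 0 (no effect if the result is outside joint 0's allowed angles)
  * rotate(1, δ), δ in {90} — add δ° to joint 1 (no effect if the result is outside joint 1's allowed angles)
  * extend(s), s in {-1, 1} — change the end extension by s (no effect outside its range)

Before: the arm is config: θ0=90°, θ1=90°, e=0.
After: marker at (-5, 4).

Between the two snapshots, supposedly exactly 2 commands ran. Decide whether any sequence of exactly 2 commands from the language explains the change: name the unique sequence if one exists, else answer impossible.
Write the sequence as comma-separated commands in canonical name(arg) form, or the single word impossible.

extend(1), extend(1)

start: config: θ0=90°, θ1=90°, e=0
step 1 (extend(1)): config: θ0=90°, θ1=90°, e=1
step 2 (extend(1)): config: θ0=90°, θ1=90°, e=2
uniquely the one of 36 2-step routes that fits.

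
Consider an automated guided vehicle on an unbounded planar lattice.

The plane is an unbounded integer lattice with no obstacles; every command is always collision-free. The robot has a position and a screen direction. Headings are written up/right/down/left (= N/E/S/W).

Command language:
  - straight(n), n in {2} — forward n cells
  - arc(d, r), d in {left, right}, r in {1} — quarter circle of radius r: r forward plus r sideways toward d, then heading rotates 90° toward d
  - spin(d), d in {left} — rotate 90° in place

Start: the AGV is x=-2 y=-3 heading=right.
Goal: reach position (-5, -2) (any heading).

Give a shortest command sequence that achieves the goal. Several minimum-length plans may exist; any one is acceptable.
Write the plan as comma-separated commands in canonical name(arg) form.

t0: x=-2 y=-3 heading=right
step 1 (spin(left)): x=-2 y=-3 heading=up
step 2 (arc(left, 1)): x=-3 y=-2 heading=left
step 3 (straight(2)): x=-5 y=-2 heading=left
shorter routes all fall short; 3 is best.

spin(left), arc(left, 1), straight(2)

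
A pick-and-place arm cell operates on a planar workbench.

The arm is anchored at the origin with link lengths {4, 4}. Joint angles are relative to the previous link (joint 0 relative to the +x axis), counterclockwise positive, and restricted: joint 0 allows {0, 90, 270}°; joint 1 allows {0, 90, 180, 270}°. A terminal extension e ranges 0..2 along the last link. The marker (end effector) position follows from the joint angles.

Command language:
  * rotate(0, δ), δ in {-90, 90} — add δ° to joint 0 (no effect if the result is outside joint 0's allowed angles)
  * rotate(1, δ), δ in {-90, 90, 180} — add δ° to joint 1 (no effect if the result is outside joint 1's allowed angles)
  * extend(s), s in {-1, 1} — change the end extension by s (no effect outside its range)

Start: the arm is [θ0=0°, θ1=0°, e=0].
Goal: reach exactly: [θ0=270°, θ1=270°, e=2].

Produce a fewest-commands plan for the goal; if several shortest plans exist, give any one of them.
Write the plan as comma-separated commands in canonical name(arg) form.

extend(1), extend(1), rotate(0, -90), rotate(1, -90)

from: [θ0=0°, θ1=0°, e=0]
[1] after extend(1): [θ0=0°, θ1=0°, e=1]
[2] after extend(1): [θ0=0°, θ1=0°, e=2]
[3] after rotate(0, -90): [θ0=270°, θ1=0°, e=2]
[4] after rotate(1, -90): [θ0=270°, θ1=270°, e=2]
shorter routes all fall short; 4 is best.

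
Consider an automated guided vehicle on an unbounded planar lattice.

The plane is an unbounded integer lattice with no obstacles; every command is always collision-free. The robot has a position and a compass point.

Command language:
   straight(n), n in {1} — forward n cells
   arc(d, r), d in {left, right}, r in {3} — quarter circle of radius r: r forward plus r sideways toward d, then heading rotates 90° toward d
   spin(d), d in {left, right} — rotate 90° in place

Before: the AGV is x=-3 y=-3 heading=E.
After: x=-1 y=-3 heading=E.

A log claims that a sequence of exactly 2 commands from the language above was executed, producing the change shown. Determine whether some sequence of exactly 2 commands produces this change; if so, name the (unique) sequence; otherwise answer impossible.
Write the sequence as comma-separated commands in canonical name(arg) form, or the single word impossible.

straight(1), straight(1)

key: still facing E at the end — nothing in the sequence rotates
from: x=-3 y=-3 heading=E
[1] after straight(1): x=-2 y=-3 heading=E
[2] after straight(1): x=-1 y=-3 heading=E
uniquely the one of 25 2-step routes that fits.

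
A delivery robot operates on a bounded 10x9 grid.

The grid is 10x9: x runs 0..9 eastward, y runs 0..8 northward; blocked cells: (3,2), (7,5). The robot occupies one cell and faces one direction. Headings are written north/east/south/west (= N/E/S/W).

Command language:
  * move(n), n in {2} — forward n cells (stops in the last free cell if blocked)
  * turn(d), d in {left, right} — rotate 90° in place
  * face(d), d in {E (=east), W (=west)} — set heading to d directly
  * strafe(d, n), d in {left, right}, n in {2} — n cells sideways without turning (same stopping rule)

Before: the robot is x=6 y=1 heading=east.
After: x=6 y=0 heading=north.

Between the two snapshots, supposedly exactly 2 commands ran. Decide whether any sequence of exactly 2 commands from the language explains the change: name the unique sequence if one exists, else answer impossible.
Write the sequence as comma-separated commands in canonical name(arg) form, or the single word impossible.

strafe(right, 2), turn(left)

key: position moved to (6,0) AND the heading swung to N — translation plus rotation needed
from: x=6 y=1 heading=east
step 1 (strafe(right, 2)): x=6 y=0 heading=east
step 2 (turn(left)): x=6 y=0 heading=north
no other 2-command option fits: unique.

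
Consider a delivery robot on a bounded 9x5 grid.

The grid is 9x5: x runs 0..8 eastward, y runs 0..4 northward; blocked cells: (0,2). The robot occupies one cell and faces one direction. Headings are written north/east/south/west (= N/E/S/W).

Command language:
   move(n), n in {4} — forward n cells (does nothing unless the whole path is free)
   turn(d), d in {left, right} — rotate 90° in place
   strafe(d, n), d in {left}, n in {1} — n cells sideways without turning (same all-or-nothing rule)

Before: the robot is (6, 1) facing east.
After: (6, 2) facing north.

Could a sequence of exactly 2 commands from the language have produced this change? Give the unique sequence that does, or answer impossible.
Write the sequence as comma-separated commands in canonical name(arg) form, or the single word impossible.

strafe(left, 1), turn(left)

key: cell and facing (now N) both changed — the 2 commands mix motion and turning
begin: (6, 1) facing east
step 1 (strafe(left, 1)): (6, 2) facing east
step 2 (turn(left)): (6, 2) facing north
all 16 alternatives checked — unique.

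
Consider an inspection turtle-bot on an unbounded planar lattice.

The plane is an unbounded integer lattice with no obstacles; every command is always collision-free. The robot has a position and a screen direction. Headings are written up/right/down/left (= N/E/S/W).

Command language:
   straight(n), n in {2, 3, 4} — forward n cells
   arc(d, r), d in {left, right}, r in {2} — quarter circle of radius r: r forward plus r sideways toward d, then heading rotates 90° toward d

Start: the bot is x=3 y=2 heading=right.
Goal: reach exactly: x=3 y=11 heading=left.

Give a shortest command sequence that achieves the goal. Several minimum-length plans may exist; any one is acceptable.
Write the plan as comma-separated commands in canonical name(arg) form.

start: x=3 y=2 heading=right
step 1 (arc(left, 2)): x=5 y=4 heading=up
step 2 (straight(3)): x=5 y=7 heading=up
step 3 (straight(2)): x=5 y=9 heading=up
step 4 (arc(left, 2)): x=3 y=11 heading=left
no 3-step plan works, so 4 is optimal.

arc(left, 2), straight(3), straight(2), arc(left, 2)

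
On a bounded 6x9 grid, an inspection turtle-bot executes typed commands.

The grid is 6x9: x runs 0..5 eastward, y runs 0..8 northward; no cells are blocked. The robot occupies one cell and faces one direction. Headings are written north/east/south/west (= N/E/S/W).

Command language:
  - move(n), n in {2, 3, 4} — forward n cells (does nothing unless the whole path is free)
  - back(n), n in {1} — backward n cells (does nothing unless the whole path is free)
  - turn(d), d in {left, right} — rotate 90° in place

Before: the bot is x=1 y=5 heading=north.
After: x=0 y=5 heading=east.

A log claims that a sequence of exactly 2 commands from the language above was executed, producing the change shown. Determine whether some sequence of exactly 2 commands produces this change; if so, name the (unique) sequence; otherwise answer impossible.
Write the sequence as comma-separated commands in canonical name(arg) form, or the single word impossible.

turn(right), back(1)

key: cell and facing (now E) both changed — the 2 commands mix motion and turning
initial: x=1 y=5 heading=north
step 1 (turn(right)): x=1 y=5 heading=east
step 2 (back(1)): x=0 y=5 heading=east
all 36 alternatives checked — unique.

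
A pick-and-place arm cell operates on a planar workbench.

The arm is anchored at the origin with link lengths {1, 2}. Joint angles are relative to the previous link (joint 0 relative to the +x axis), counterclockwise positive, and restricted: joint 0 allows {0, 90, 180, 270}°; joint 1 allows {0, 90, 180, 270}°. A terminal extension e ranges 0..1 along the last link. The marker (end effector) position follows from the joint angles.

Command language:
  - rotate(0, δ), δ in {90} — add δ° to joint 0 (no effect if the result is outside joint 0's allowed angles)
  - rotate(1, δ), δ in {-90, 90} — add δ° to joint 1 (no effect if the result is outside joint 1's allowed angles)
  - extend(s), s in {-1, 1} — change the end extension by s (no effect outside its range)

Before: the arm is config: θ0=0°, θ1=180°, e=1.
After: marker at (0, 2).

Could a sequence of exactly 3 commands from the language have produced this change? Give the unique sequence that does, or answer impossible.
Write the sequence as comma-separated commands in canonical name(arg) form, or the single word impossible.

rotate(0, 90), rotate(0, 90), rotate(0, 90)

begin: config: θ0=0°, θ1=180°, e=1
t=1 rotate(0, 90) ⇒ config: θ0=90°, θ1=180°, e=1
t=2 rotate(0, 90) ⇒ config: θ0=180°, θ1=180°, e=1
t=3 rotate(0, 90) ⇒ config: θ0=270°, θ1=180°, e=1
no rival 3-sequence matches.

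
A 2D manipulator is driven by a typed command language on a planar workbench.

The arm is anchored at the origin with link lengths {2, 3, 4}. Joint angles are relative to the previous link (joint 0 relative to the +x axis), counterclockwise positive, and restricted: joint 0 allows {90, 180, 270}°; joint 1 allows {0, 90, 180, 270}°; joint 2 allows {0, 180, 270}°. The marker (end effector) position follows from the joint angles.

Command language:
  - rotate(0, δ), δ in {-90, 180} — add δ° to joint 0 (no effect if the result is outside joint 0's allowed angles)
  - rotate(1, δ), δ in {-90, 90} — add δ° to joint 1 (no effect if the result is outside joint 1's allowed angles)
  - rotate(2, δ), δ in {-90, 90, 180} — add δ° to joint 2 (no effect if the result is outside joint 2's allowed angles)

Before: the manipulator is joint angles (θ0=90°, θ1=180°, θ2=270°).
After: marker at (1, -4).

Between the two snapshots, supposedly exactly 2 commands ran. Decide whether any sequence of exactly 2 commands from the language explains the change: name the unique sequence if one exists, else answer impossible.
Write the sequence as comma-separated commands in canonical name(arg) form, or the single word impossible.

key: order matters: swapping rotate(0, 180) and rotate(0, -90) lands elsewhere
initial: joint angles (θ0=90°, θ1=180°, θ2=270°)
1. rotate(0, 180) → joint angles (θ0=270°, θ1=180°, θ2=270°)
2. rotate(0, -90) → joint angles (θ0=180°, θ1=180°, θ2=270°)
uniquely the one of 49 2-step routes that fits.

rotate(0, 180), rotate(0, -90)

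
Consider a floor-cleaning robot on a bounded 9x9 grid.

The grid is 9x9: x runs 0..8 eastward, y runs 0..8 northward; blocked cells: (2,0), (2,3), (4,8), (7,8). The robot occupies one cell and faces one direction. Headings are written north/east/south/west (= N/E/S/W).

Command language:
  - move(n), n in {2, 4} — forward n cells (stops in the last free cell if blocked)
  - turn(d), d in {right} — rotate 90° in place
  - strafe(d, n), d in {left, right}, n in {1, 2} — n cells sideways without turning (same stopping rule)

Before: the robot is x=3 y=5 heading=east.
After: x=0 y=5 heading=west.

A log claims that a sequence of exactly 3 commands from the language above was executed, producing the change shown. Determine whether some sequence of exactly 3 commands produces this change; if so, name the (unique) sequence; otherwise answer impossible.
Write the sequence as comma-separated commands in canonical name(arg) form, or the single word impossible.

key: move(4) runs into the grid edge before its full distance
t0: x=3 y=5 heading=east
1. turn(right) → x=3 y=5 heading=south
2. turn(right) → x=3 y=5 heading=west
3. move(4) → x=0 y=5 heading=west
no rival 3-sequence matches.

turn(right), turn(right), move(4)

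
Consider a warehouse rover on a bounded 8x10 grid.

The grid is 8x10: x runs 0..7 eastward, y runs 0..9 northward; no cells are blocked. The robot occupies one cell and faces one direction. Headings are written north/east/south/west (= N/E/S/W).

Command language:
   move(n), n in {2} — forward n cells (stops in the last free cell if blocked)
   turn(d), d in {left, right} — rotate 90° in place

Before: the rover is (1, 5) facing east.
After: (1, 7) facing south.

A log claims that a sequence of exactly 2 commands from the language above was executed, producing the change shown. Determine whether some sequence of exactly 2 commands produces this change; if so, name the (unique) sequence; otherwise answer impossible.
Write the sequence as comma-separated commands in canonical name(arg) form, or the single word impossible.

all 9 sequences checked — none match.

impossible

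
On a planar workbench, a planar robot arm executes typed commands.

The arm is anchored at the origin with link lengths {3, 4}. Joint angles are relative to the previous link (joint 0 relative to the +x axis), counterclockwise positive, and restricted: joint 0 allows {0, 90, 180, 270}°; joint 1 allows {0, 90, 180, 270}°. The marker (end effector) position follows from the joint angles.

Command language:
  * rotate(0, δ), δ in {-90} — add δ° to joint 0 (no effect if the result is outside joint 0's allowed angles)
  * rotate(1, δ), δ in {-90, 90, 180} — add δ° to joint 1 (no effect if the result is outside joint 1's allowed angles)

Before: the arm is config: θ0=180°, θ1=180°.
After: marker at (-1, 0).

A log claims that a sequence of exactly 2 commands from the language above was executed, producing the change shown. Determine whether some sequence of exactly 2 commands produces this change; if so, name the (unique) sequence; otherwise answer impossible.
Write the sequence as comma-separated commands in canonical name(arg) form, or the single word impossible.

from: config: θ0=180°, θ1=180°
1. rotate(0, -90) → config: θ0=90°, θ1=180°
2. rotate(0, -90) → config: θ0=0°, θ1=180°
uniquely the one of 16 2-step routes that fits.

rotate(0, -90), rotate(0, -90)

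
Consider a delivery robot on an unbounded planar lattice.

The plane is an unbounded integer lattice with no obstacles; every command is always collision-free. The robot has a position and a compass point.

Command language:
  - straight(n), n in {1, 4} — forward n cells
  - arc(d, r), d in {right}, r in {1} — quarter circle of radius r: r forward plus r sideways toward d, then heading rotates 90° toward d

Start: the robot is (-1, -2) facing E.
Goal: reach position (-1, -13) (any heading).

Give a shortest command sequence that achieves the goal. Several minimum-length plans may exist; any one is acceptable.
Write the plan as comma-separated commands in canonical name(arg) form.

begin: (-1, -2) facing E
t=1 arc(right, 1) ⇒ (0, -3) facing S
t=2 straight(1) ⇒ (0, -4) facing S
t=3 straight(4) ⇒ (0, -8) facing S
t=4 straight(4) ⇒ (0, -12) facing S
t=5 arc(right, 1) ⇒ (-1, -13) facing W
minimal: 5 command(s), checked below 5.

arc(right, 1), straight(1), straight(4), straight(4), arc(right, 1)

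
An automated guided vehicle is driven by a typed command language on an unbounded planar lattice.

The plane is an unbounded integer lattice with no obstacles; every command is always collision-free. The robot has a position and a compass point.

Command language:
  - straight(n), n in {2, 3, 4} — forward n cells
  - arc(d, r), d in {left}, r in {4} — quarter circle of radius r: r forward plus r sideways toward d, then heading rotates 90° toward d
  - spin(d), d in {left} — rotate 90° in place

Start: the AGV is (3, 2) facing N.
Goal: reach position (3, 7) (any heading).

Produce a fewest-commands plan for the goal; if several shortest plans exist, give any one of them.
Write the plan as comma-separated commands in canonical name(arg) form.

straight(3), straight(2)

t0: (3, 2) facing N
t=1 straight(3) ⇒ (3, 5) facing N
t=2 straight(2) ⇒ (3, 7) facing N
minimal: 2 command(s), checked below 2.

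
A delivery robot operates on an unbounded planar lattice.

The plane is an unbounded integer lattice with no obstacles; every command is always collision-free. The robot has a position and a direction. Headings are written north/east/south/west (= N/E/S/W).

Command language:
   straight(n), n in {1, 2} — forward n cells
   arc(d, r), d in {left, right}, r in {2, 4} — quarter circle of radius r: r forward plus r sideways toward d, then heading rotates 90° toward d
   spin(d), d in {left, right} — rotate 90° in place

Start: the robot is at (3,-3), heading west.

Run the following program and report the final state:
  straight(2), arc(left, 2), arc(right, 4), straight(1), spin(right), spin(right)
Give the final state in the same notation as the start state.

start: at (3,-3), heading west
1. straight(2) → at (1,-3), heading west
2. arc(left, 2) → at (-1,-5), heading south
3. arc(right, 4) → at (-5,-9), heading west
4. straight(1) → at (-6,-9), heading west
5. spin(right) → at (-6,-9), heading north
6. spin(right) → at (-6,-9), heading east

at (-6,-9), heading east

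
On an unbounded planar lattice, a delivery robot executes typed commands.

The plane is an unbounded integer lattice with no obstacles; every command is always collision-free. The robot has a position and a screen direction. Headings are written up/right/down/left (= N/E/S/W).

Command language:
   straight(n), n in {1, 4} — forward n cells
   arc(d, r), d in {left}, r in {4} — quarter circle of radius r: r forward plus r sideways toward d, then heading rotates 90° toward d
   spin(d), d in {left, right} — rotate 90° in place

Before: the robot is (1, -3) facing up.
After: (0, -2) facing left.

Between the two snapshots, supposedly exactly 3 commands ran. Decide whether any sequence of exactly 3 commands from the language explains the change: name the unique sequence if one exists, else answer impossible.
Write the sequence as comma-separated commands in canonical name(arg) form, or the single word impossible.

key: cell and facing (now W) both changed — the 3 commands mix motion and turning
initial: (1, -3) facing up
[1] after straight(1): (1, -2) facing up
[2] after spin(left): (1, -2) facing left
[3] after straight(1): (0, -2) facing left
all 125 alternatives checked — unique.

straight(1), spin(left), straight(1)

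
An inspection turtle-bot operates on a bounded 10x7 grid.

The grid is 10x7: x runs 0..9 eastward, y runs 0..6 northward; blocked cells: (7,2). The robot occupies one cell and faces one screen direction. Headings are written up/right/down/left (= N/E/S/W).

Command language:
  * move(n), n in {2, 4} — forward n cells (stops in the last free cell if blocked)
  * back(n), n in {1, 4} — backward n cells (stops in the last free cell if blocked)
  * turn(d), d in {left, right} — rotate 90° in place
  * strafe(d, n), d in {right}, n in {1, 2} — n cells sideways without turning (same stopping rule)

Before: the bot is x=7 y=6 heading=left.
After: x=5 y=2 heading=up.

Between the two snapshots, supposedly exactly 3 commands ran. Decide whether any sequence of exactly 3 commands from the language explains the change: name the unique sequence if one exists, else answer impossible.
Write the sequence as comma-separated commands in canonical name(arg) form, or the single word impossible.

key: order matters: swapping move(2) and back(4) lands elsewhere
t0: x=7 y=6 heading=left
[1] after move(2): x=5 y=6 heading=left
[2] after turn(right): x=5 y=6 heading=up
[3] after back(4): x=5 y=2 heading=up
no rival 3-sequence matches.

move(2), turn(right), back(4)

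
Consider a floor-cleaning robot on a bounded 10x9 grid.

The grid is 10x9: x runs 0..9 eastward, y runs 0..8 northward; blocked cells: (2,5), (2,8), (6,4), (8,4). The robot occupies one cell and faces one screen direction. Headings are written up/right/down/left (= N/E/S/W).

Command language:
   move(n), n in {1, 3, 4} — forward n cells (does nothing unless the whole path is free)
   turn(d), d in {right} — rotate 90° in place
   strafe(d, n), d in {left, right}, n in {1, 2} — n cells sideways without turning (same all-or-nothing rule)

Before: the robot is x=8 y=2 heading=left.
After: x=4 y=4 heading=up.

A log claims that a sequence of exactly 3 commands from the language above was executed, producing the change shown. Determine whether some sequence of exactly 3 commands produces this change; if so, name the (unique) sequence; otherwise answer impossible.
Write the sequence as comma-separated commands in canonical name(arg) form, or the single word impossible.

move(4), strafe(right, 2), turn(right)

key: running turn(right) before move(4) would end elsewhere — order is forced
begin: x=8 y=2 heading=left
1. move(4) → x=4 y=2 heading=left
2. strafe(right, 2) → x=4 y=4 heading=left
3. turn(right) → x=4 y=4 heading=up
no rival 3-sequence matches.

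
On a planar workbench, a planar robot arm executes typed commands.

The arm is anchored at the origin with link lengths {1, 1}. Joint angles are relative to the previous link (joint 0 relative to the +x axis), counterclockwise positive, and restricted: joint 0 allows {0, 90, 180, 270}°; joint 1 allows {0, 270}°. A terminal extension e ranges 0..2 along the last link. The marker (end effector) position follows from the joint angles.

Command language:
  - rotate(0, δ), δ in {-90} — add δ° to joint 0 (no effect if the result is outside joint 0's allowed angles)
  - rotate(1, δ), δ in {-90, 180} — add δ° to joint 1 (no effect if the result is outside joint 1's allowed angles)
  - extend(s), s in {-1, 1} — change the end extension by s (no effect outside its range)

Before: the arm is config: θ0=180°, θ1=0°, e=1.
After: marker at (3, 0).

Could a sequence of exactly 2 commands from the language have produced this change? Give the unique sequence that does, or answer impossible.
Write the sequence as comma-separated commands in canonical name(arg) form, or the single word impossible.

initial: config: θ0=180°, θ1=0°, e=1
1. rotate(0, -90) → config: θ0=90°, θ1=0°, e=1
2. rotate(0, -90) → config: θ0=0°, θ1=0°, e=1
all 25 alternatives checked — unique.

rotate(0, -90), rotate(0, -90)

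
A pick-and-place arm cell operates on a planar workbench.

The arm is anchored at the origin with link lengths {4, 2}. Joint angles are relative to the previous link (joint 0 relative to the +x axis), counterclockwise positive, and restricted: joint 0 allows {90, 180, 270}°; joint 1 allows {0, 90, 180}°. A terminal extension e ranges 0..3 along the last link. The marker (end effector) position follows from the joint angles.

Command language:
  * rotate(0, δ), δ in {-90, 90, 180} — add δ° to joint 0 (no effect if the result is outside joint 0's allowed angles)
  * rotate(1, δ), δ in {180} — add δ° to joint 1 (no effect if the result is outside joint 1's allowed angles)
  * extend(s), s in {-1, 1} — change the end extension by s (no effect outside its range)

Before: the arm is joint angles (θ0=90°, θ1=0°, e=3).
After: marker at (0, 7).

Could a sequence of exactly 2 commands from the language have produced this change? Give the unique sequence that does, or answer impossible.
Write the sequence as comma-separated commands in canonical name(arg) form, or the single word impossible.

initial: joint angles (θ0=90°, θ1=0°, e=3)
1. extend(-1) → joint angles (θ0=90°, θ1=0°, e=2)
2. extend(-1) → joint angles (θ0=90°, θ1=0°, e=1)
no rival 2-sequence matches.

extend(-1), extend(-1)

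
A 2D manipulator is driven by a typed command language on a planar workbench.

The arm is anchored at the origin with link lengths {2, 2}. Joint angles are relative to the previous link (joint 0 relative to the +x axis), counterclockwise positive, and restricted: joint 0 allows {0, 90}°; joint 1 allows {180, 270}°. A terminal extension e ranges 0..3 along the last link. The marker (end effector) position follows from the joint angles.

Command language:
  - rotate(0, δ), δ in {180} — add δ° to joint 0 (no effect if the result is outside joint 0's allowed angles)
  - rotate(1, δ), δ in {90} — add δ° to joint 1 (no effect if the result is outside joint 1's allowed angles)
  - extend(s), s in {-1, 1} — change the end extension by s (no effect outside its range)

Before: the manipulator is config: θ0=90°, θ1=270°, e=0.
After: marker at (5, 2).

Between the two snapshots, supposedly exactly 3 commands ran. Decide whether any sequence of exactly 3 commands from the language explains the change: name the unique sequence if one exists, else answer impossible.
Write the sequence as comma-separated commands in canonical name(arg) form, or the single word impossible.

from: config: θ0=90°, θ1=270°, e=0
step 1 (extend(1)): config: θ0=90°, θ1=270°, e=1
step 2 (extend(1)): config: θ0=90°, θ1=270°, e=2
step 3 (extend(1)): config: θ0=90°, θ1=270°, e=3
uniquely the one of 64 3-step routes that fits.

extend(1), extend(1), extend(1)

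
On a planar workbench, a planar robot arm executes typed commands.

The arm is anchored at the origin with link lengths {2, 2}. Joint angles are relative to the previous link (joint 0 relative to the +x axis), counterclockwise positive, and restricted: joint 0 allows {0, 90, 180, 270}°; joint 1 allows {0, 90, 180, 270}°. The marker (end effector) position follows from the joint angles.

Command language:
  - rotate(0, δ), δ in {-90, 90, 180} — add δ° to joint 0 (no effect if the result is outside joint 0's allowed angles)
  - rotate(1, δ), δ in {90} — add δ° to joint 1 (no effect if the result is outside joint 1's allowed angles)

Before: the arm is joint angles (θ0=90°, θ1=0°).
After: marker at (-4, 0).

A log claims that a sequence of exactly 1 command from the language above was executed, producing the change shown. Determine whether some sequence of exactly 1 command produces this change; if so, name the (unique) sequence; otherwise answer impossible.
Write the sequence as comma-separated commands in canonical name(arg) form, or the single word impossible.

rotate(0, 90)

start: joint angles (θ0=90°, θ1=0°)
1. rotate(0, 90) → joint angles (θ0=180°, θ1=0°)
no other 1-command option fits: unique.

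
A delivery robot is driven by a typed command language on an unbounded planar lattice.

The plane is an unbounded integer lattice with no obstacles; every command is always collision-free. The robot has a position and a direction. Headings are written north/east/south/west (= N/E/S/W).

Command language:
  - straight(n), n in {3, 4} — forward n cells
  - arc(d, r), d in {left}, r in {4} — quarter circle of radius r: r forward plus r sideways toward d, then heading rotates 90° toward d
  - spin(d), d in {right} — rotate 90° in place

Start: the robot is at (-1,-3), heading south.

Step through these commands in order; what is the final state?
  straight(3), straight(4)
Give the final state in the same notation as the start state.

at (-1,-10), heading south

begin: at (-1,-3), heading south
1. straight(3) → at (-1,-6), heading south
2. straight(4) → at (-1,-10), heading south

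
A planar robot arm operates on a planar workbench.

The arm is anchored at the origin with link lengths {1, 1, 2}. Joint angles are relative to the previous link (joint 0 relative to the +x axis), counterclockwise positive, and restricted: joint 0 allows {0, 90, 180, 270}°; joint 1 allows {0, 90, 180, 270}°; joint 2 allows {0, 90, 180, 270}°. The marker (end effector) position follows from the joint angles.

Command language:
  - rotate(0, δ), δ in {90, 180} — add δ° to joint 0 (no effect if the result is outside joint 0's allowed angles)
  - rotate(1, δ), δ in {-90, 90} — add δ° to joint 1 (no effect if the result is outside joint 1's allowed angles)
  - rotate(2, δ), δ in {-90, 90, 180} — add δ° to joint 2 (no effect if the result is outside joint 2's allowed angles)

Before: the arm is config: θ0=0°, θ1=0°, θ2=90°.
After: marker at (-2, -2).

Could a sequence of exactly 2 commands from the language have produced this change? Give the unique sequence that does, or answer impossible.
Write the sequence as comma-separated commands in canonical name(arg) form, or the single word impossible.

from: config: θ0=0°, θ1=0°, θ2=90°
1. rotate(0, 90) → config: θ0=90°, θ1=0°, θ2=90°
2. rotate(0, 90) → config: θ0=180°, θ1=0°, θ2=90°
no other 2-command option fits: unique.

rotate(0, 90), rotate(0, 90)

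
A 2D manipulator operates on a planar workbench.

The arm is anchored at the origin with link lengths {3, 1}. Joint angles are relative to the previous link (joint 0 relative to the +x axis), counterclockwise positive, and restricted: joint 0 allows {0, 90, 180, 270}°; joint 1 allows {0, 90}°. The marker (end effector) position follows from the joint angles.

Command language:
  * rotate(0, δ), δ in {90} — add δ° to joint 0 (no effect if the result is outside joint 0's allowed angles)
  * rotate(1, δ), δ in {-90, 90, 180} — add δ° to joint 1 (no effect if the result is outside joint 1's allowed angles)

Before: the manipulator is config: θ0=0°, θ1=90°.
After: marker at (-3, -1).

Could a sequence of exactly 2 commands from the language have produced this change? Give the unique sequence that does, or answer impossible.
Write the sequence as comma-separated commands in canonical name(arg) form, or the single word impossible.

rotate(0, 90), rotate(0, 90)

from: config: θ0=0°, θ1=90°
[1] after rotate(0, 90): config: θ0=90°, θ1=90°
[2] after rotate(0, 90): config: θ0=180°, θ1=90°
all 16 alternatives checked — unique.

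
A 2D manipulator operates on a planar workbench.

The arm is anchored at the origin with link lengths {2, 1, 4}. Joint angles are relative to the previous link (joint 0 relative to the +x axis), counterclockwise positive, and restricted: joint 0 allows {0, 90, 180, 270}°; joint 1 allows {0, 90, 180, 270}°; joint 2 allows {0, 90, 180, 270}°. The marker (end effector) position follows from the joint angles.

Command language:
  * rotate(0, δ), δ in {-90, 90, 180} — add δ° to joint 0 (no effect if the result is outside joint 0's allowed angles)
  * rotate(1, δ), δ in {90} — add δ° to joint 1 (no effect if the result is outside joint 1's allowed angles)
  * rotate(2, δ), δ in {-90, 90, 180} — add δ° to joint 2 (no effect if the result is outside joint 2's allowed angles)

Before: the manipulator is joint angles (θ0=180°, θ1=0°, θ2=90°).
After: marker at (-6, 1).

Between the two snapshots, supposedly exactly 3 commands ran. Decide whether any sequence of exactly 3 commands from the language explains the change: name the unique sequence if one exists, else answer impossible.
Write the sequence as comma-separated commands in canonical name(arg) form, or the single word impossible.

from: joint angles (θ0=180°, θ1=0°, θ2=90°)
[1] after rotate(1, 90): joint angles (θ0=180°, θ1=90°, θ2=90°)
[2] after rotate(1, 90): joint angles (θ0=180°, θ1=180°, θ2=90°)
[3] after rotate(1, 90): joint angles (θ0=180°, θ1=270°, θ2=90°)
all 343 alternatives checked — unique.

rotate(1, 90), rotate(1, 90), rotate(1, 90)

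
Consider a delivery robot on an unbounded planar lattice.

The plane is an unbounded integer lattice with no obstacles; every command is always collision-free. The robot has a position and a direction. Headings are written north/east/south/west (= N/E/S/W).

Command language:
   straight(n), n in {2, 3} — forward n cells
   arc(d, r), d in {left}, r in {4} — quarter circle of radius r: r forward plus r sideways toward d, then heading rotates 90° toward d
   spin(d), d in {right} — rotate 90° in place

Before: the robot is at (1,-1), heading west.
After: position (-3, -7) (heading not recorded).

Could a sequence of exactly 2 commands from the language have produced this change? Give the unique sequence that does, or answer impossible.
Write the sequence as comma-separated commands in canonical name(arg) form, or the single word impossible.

arc(left, 4), straight(2)

key: running straight(2) before arc(left, 4) would end elsewhere — order is forced
initial: at (1,-1), heading west
step 1 (arc(left, 4)): at (-3,-5), heading south
step 2 (straight(2)): at (-3,-7), heading south
all 16 alternatives checked — unique.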